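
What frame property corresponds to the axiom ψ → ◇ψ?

Equivalently (dual form): □ψ → ψ.
Suppose □ψ→ψ is valid. At any x set V(ψ)={w : Rxw}. Then □ψ holds at x, so ψ holds at x, i.e. Rxx.

Reflexivity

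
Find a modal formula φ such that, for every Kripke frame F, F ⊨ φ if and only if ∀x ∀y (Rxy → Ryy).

This is shift-reflexivity; the standard corresponding axiom is T□: □(□p → p).
Suppose □(□p→p) is valid. Take Rxy and set V(p)={w : Ryw}. Then at y, □p holds; since □(□p→p) at x, □p→p at y, so p at y, i.e. Ryy.

□(□p → p)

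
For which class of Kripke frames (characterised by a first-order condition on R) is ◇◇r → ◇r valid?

transitivity: ∀x ∀y ∀z (Rxy ∧ Ryz → Rxz)

Replacing r by ¬r and contraposing gives the equivalent schema □r → □□r.
Suppose □r→□□r is valid. Take Rxy, Ryz and set V(r)={w : Rxw}. Then □r at x, so □□r at x, so □r at y, so r at z, i.e. Rxz.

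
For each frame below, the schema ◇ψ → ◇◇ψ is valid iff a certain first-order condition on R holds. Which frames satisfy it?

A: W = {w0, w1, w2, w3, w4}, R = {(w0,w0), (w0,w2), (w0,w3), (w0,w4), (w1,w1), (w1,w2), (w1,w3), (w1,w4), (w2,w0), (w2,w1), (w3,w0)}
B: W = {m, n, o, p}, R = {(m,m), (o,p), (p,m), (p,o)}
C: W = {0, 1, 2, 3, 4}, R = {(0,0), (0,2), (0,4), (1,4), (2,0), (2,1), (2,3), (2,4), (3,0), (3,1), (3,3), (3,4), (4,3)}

Frame correspondent (Sahlqvist): ∀x ∀y (xRy → ∃w (y = w ∧ xR²w)) — i.e. a generalized confluence (Geach) condition.
A: condition met.
B: fails — oRp but no w with p=w and oR²w.
C: fails — 1R4 but no w with 4=w and 1R²w.

A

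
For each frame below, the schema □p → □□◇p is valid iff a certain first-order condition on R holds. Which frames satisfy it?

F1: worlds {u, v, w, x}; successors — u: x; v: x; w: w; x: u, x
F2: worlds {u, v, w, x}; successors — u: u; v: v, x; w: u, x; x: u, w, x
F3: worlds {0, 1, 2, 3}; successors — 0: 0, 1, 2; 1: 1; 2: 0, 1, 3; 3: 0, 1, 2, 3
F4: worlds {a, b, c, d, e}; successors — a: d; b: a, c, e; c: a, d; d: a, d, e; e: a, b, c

F1, F3

The schema corresponds to a generalized confluence (Geach) condition: ∀x ∀z (xR²z → ∃w (xRw ∧ zRw)).
F1: satisfies the condition.
F2: fails — vR²u but no t with vRt and uRt.
F3: satisfies the condition.
F4: fails — aR²e but no w with aRw and eRw.
Valid on: F1, F3.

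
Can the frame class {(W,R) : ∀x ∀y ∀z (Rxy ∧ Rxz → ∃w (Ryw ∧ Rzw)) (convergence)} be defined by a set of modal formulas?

Yes: it is convergence, defined by the .2 schema ◇□p → □◇p.
Suppose ◇□p→□◇p is valid. Take Rxy, Rxz and set V(p)={w : Ryw}. Then □p at y so ◇□p at x, so □◇p at x, so ◇p at z, giving w with Rzw and Ryw.

Yes, by ◇□p → □◇p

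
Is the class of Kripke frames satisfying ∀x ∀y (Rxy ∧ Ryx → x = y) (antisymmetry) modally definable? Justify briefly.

Modal frame validity is preserved under surjective bounded morphisms.
The 6-cycle (worlds w0,w1,w2,w3,w4,w5 with w0→w1→w2→w3→w4→w5→w0) is antisymmetric. Sending even-indexed worlds to a and odd-indexed worlds to b is a surjective bounded morphism onto the two-world frame with a↔b, which is not antisymmetric.
So the class is not modally definable.

No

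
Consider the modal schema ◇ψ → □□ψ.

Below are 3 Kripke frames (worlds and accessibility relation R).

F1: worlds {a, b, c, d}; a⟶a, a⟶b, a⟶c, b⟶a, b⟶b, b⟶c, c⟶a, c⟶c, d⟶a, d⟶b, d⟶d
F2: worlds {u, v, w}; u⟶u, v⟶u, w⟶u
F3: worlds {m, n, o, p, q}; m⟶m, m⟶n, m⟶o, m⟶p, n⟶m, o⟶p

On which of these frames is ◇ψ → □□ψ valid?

The schema corresponds to a generalized confluence (Geach) condition: ∀x ∀y ∀z ((xRy ∧ xR²z) → ∃w (y = w ∧ z = w)).
F1: fails — aRa, aR²b but a ≠ b.
F2: holds.
F3: fails — mRm, mR²n but m ≠ n.

F2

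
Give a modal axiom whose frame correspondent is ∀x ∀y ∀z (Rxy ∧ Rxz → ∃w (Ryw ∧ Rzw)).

This is convergence; the standard corresponding axiom is .2: ◇□r → □◇r.
Suppose ◇□r→□◇r is valid. Take Rxy, Rxz and set V(r)={w : Ryw}. Then □r at y so ◇□r at x, so □◇r at x, so ◇r at z, giving w with Rzw and Ryw.

◇□r → □◇r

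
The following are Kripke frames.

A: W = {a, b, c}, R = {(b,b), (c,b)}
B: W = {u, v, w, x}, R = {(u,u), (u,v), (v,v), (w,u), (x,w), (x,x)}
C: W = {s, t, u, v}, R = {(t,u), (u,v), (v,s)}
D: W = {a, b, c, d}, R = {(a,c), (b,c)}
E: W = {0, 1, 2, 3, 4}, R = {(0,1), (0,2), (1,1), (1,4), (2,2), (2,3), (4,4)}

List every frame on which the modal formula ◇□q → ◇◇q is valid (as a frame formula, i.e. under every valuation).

A, B

Frame correspondent (Sahlqvist): ∀x ∀y (xRy → ∃w (yRw ∧ xR²w)) — i.e. a generalized confluence (Geach) condition.
A: condition met.
B: condition met.
C: fails — vRs but no w with sRw and vR²w.
D: fails — aRc but no w with cRw and aR²w.
E: fails — 2R3 but no w with 3Rw and 2R²w.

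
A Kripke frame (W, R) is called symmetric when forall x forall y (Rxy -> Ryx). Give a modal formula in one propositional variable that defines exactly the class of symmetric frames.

The condition is symmetry. The B schema s → □◇s defines it.
Suppose s→□◇s is valid. Take Rxy and set V(s)={x}. Then s at x, so □◇s at x, so ◇s at y, so some z with Ryz has s; z=x, i.e. Ryx.

s → □◇s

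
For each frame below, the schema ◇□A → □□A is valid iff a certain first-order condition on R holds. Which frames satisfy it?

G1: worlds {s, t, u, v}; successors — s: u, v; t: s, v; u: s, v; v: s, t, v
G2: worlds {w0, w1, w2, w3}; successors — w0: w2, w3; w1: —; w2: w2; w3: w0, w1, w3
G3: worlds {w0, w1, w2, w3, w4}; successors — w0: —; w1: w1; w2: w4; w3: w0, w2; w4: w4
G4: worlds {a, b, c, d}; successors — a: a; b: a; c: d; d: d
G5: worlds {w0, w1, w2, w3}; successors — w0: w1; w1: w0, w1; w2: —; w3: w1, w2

The schema corresponds to a generalized confluence (Geach) condition: ∀x ∀y ∀z ((xRy ∧ xR²z) → ∃w (yRw ∧ z = w)).
G1: fails — sRu, sR²t but no w with uRw and t=w.
G2: fails — w0Rw2, w0R²w0 but no w with w2Rw and w0=w.
G3: fails — w3Rw0, w3R²w4 but no w with w0Rw and w4=w.
G4: holds.
G5: fails — w1Rw0, w1R²w0 but no w with w0Rw and w0=w.
Valid on: G4.

G4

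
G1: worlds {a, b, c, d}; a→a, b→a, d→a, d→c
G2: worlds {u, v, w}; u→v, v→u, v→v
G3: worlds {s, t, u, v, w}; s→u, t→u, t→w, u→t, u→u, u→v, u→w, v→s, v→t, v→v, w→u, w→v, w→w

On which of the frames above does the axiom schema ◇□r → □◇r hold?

G2

The schema corresponds to convergence: ∀x ∀y ∀z (Rxy ∧ Rxz → ∃w (Ryw ∧ Rzw)).
G1: fails — Rda and Rdc but a and c have no common successor.
G2: satisfies the condition.
G3: fails — Ruv and Rut but v and t have no common successor.
Valid on: G2.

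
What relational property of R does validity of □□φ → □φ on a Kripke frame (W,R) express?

Suppose □□φ→□φ is valid. Take Rxy and set V(φ)={w : xR²w}. Then □□φ at x, so □φ at x, so φ at y, i.e. ∃z(Rxz∧Rzy).
Conversely, on a frame with density the schema holds at every world under every valuation.
So the correspondent is density.

density: ∀x ∀y (Rxy → ∃z (Rxz ∧ Rzy))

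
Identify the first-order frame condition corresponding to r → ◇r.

This is a form of the T axiom.
Its frame correspondent is reflexivity — ∀x Rxx.

Reflexivity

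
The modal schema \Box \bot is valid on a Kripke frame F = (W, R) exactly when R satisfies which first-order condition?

□⊥ is valid iff no world has any successor (otherwise □⊥ fails at any world with one).
Conversely, any frame satisfying \forall x \forall y \neg Rxy validates the schema.
Frame condition: \forall x \forall y \neg Rxy.

emptiness of R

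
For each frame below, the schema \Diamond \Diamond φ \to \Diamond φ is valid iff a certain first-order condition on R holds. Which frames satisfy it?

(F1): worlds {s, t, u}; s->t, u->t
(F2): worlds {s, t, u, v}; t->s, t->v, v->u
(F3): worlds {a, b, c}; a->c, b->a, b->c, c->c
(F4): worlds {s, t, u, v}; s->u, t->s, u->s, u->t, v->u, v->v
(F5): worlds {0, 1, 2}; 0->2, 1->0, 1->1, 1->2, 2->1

(F1), (F3)

Frame correspondent (Sahlqvist): \forall x \forall y \forall z (Rxy \wedge Ryz \to Rxz) — i.e. transitivity.
(F1): ✓.
(F2): fails — Rtv and Rvu but not Rtu.
(F3): ✓.
(F4): fails — Rus and Rsu but not Ruu.
(F5): fails — R02 and R21 but not R01.
Valid on: (F1), (F3).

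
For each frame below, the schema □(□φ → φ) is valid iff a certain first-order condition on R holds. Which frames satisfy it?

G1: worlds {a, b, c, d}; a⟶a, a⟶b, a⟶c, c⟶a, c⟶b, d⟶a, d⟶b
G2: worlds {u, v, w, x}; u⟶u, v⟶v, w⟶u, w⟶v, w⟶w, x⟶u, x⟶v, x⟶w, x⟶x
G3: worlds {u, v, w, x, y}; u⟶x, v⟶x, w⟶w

The schema corresponds to shift-reflexivity: ∀x ∀y (Rxy → Ryy).
G1: fails — Rab but not Rbb.
G2: satisfies the condition.
G3: fails — Rvx but not Rxx.
Valid on: G2.

G2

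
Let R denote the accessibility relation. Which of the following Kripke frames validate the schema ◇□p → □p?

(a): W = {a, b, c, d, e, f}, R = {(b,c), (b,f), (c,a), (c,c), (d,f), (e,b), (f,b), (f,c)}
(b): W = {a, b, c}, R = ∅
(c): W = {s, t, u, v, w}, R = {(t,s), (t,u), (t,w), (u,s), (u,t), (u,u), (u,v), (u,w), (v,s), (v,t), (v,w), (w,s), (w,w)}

Frame correspondent (Sahlqvist): ∀x ∀y ∀z (Rxy ∧ Rxz → Ryz) — i.e. the Euclidean property.
(a): fails — Rbc and Rbf but not Rcf.
(b): satisfies the condition.
(c): fails — Rts and Rts but not Rss.
Valid on: (b).

(b)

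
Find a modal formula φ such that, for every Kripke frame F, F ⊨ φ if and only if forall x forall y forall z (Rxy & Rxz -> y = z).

◇s → □s

This is partial functionality; the standard corresponding axiom is CD: ◇s → □s.
Suppose ◇s→□s is valid. Take Rxy, Rxz and set V(s)={y}. Then ◇s at x, so □s at x, so s at z, i.e. z=y.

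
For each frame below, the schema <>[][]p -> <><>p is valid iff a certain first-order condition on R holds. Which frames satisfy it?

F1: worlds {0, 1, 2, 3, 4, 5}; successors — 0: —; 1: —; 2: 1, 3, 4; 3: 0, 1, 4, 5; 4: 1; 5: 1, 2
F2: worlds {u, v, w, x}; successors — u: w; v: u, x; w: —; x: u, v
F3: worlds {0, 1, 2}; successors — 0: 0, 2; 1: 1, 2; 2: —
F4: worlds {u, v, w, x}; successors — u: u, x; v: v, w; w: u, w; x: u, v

This is the axiom for a generalized confluence (Geach) condition; its first-order frame correspondent is forall x forall y (xRy -> exists w (y R^2 w & x R^2 w)).
F1: fails — 2R1 but no w with 1R²w and 2R²w.
F2: fails — uRw but no t with wR²t and uR²t.
F3: fails — 0R2 but no w with 2R²w and 0R²w.
F4: condition met.
Valid on: F4.

F4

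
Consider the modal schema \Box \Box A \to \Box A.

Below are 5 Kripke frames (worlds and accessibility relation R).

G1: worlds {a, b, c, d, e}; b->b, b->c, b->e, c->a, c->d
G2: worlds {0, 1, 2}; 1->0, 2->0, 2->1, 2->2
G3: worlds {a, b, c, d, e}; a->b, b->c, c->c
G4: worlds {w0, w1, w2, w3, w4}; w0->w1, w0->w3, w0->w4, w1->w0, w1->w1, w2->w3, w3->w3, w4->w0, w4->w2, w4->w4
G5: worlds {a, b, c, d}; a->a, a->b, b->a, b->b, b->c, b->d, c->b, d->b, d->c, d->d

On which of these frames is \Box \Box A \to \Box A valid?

Frame correspondent (Sahlqvist): \forall x \forall y (Rxy \to \exists z (Rxz \wedge Rzy)) — i.e. density.
G1: fails — Rcd but no z with Rcz and Rzd.
G2: fails — R10 but no z with R1z and Rz0.
G3: fails — Rab but no z with Raz and Rzb.
G4: condition met.
G5: condition met.
Valid on: G4, G5.

G4, G5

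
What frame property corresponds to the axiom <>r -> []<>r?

Suppose ◇r→□◇r is valid. Take Rxy, Rxz and set V(r)={y}. Then ◇r at x, so □◇r at x, so ◇r at z, so some w with Rzw has r; w=y, i.e. Rzy. By symmetry of the argument, Ryz.
Conversely, on a frame with the Euclidean property the schema holds at every world under every valuation.
So the correspondent is the Euclidean property.

The Euclidean property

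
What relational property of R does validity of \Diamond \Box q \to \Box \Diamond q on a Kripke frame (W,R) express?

convergence: \forall x \forall y \forall z (Rxy \wedge Rxz \to \exists w (Ryw \wedge Rzw))

This is the .2 axiom.
Its frame correspondent is convergence — \forall x \forall y \forall z (Rxy \wedge Rxz \to \exists w (Ryw \wedge Rzw)).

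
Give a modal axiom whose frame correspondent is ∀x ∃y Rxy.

This is seriality; the standard corresponding axiom is D: □q → ◇q.
Suppose □q→◇q is valid. At any x set V(q)=W. Then □q at x, so ◇q at x, so x has a successor.

□q → ◇q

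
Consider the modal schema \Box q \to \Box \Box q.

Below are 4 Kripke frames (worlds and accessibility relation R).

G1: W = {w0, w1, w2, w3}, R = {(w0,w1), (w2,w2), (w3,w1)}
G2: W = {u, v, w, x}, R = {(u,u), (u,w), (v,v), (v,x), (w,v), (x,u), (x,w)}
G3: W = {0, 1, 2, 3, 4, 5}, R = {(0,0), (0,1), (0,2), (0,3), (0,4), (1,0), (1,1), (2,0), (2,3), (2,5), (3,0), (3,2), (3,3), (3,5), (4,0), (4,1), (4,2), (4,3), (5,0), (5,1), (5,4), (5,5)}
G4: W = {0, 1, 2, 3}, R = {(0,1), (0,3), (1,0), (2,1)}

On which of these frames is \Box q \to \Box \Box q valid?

G1

Frame correspondent (Sahlqvist): \forall x \forall y \forall z (Rxy \wedge Ryz \to Rxz) — i.e. transitivity.
G1: holds.
G2: fails — Rxw and Rwv but not Rxv.
G3: fails — R25 and R54 but not R24.
G4: fails — R01 and R10 but not R00.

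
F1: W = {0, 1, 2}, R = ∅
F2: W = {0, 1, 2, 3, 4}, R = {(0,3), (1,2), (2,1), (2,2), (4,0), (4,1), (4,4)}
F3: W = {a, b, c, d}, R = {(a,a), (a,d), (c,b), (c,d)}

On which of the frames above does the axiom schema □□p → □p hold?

The schema corresponds to density: ∀x ∀y (Rxy → ∃z (Rxz ∧ Rzy)).
F1: holds.
F2: fails — R03 but no z with R0z and Rz3.
F3: fails — Rcb but no z with Rcz and Rzb.

F1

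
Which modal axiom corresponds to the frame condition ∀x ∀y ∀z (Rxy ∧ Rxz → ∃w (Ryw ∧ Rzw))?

The condition is convergence. The .2 schema ◇□s → □◇s defines it.

◇□s → □◇s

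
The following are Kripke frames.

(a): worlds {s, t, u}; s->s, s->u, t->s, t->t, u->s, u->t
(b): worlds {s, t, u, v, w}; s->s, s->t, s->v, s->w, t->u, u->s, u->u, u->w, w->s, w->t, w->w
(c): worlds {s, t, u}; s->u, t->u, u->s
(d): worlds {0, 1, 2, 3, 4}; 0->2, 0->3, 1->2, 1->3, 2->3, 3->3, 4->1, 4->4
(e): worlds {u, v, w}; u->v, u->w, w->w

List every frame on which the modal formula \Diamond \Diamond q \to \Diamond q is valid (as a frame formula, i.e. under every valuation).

(e)

The schema corresponds to transitivity: \forall x \forall y \forall z (Rxy \wedge Ryz \to Rxz).
(a): fails — Rus and Rsu but not Ruu.
(b): fails — Rwt and Rtu but not Rwu.
(c): fails — Rsu and Rus but not Rss.
(d): fails — R41 and R12 but not R42.
(e): holds.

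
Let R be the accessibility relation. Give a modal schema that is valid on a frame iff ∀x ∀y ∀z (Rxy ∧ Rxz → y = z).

A defining formula is ◇r → □r (the CD axiom).

◇r → □r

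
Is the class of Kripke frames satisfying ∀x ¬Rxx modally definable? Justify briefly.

No — not modally definable

Any modally definable frame class is closed under surjective bounded morphisms.
The 2-cycle (worlds s,t with s→t→s) is irreflexive, and the map sending every world to a single reflexive point • is a surjective bounded morphism (forth: every edge maps to (•,•); back: every world has a successor). So any modal formula valid on the 2-cycle is also valid on the reflexive point, which is not irreflexive.
So no modal formula (or set of formulas) defines exactly the irreflexive frames.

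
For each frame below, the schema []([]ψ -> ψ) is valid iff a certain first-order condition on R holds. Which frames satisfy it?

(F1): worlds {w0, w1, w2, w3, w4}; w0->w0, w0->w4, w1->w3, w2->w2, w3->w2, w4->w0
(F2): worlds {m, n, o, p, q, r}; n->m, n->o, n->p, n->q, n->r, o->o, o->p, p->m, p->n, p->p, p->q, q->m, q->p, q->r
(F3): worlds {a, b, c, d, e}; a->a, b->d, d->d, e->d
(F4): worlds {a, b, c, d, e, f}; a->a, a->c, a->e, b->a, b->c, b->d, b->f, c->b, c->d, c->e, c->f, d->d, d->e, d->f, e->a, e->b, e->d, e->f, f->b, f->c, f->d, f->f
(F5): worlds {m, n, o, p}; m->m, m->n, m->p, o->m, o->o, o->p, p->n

The schema corresponds to shift-reflexivity: forall x forall y (Rxy -> Ryy).
(F1): fails — Rw0w4 but not Rw4w4.
(F2): fails — Rnr but not Rrr.
(F3): ✓.
(F4): fails — Rae but not Ree.
(F5): fails — Rop but not Rpp.
Valid on: (F3).

(F3)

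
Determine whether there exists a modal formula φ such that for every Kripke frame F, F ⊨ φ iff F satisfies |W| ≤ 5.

No

If a class were modally definable it would be closed under disjoint unions (Goldblatt–Thomason).
Any modal formula valid on each of 6 disjoint one-world frames is valid on their disjoint union (validity is preserved under disjoint unions). Each one-world frame has |W|=1≤5, but the union has |W|=6.
So the class is not modally definable.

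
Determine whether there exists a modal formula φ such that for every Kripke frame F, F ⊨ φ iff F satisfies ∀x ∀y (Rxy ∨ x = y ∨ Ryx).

No

If a class were modally definable it would be closed under disjoint unions (Goldblatt–Thomason).
Take 3 disjoint single-world reflexive frames: each is trivially connected, but their disjoint union has 3 worlds with no edge between distinct components, so it is not connected.
So no modal formula (or set of formulas) defines exactly the connected frames.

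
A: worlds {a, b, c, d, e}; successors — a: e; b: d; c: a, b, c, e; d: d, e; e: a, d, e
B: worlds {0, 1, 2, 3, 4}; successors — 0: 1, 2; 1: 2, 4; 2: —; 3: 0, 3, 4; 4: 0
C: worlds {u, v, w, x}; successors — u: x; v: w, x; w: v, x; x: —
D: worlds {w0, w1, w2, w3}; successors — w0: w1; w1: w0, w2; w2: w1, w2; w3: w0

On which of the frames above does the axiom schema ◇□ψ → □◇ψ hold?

This is the axiom for convergence; its first-order frame correspondent is ∀x ∀y ∀z (Rxy ∧ Rxz → ∃w (Ryw ∧ Rzw)).
A: fails — Rcc and Rcb but c and b have no common successor.
B: fails — R02 and R02 but 2 and 2 have no common successor.
C: fails — Rux and Rux but x and x have no common successor.
D: ✓.

D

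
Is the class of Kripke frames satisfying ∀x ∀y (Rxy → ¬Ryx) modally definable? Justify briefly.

Not modally definable

Modal frame validity is preserved under surjective bounded morphisms.
The 4-cycle (worlds 0,1,2,3 with 0→1→2→3→0) is asymmetric. Mapping every world to a single reflexive point • is a surjective bounded morphism, and the reflexive point is not asymmetric (R•• but asymmetry requires ¬R••).
So no modal formula (or set of formulas) defines exactly the asymmetric frames.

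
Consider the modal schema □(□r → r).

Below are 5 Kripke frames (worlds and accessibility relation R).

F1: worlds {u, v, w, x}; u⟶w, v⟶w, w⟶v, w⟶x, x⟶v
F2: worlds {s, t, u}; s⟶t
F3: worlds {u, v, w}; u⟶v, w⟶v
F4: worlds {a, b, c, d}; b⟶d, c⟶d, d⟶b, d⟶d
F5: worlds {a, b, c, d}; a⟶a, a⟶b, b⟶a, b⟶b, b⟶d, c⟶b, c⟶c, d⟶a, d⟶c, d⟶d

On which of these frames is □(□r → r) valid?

F5

Frame correspondent (Sahlqvist): ∀x ∀y (Rxy → Ryy) — i.e. shift-reflexivity.
F1: fails — Ruw but not Rww.
F2: fails — Rst but not Rtt.
F3: fails — Ruv but not Rvv.
F4: fails — Rdb but not Rbb.
F5: ✓.
Valid on: F5.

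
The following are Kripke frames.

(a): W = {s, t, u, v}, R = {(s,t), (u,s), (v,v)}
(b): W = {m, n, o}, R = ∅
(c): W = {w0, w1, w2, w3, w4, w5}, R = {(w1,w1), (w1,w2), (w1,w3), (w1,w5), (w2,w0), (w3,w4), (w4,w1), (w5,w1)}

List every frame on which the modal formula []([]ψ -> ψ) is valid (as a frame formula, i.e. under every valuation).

(b)

The schema corresponds to shift-reflexivity: forall x forall y (Rxy -> Ryy).
(a): fails — Rus but not Rss.
(b): holds.
(c): fails — Rw1w5 but not Rw5w5.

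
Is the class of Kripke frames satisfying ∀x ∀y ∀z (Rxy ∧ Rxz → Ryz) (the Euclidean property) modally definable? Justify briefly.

Yes, by ◇p → □◇p

The condition is the Euclidean property. A defining modal formula is ◇p → □◇p.
Suppose ◇p→□◇p is valid. Take Rxy, Rxz and set V(p)={y}. Then ◇p at x, so □◇p at x, so ◇p at z, so some w with Rzw has p; w=y, i.e. Rzy. By symmetry of the argument, Ryz.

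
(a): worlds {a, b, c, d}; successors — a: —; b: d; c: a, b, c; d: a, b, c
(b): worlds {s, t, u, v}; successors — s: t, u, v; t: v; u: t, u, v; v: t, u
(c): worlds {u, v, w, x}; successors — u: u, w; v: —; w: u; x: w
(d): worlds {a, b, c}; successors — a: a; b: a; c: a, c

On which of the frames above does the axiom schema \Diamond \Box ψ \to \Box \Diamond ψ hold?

Frame correspondent (Sahlqvist): \forall x \forall y \forall z (Rxy \wedge Rxz \to \exists w (Ryw \wedge Rzw)) — i.e. convergence.
(a): fails — Rcc and Rcb but c and b have no common successor.
(b): fails — Rsv and Rst but v and t have no common successor.
(c): condition met.
(d): condition met.

(c), (d)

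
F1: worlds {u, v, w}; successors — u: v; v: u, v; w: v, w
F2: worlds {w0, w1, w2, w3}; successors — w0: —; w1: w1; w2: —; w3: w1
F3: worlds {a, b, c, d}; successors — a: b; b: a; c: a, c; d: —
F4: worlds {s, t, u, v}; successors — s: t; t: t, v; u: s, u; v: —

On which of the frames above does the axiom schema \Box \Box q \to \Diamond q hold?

Frame correspondent (Sahlqvist): \forall x \exists w (x R^2 w \wedge xRw) — i.e. a generalized confluence (Geach) condition.
F1: condition met.
F2: fails — at w0 but no w with w0R²w and w0Rw.
F3: fails — at a but no w with aR²w and aRw.
F4: fails — at v but no w with vR²w and vRw.
Valid on: F1.

F1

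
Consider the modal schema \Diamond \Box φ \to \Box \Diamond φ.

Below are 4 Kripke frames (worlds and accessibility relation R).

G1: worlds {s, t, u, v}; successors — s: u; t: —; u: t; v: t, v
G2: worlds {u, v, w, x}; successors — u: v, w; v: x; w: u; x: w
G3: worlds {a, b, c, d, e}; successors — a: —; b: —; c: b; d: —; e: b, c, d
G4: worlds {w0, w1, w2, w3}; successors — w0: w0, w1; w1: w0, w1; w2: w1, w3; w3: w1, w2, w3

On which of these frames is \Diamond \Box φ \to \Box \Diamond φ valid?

This is the axiom for convergence; its first-order frame correspondent is \forall x \forall y \forall z (Rxy \wedge Rxz \to \exists w (Ryw \wedge Rzw)).
G1: fails — Rut and Rut but t and t have no common successor.
G2: fails — Ruv and Ruw but v and w have no common successor.
G3: fails — Rcb and Rcb but b and b have no common successor.
G4: condition met.

G4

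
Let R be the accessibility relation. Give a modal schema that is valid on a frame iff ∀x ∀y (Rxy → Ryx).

The condition is symmetry. The B schema r → □◇r defines it.
Suppose r→□◇r is valid. Take Rxy and set V(r)={x}. Then r at x, so □◇r at x, so ◇r at y, so some z with Ryz has r; z=x, i.e. Ryx.

r → □◇r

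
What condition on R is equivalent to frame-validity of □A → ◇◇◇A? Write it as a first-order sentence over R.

∀x ∃w (xRw ∧ xR³w)

This is a Sahlqvist (Geach-type) schema ◇^0□^1A → □^0◇^3A.
Minimal-valuation argument: fix x; take any y with xR^0y and any z with xR^0z. Set V(A) to the set of worlds R-reachable from y in exactly 1 step. Then □^1A holds at y, so the antecedent holds at x; validity forces ◇^3A at z, giving a w with zR^3w and yR^1w.
First-order correspondent: ∀x ∃w (xRw ∧ xR³w).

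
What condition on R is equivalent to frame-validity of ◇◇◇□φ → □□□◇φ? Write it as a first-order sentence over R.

∀x ∀y ∀z ((xR³y ∧ xR³z) → ∃w (yRw ∧ zRw))

This is a Sahlqvist (Geach-type) schema ◇^3□^1φ → □^3◇^1φ.
First-order correspondent: ∀x ∀y ∀z ((xR³y ∧ xR³z) → ∃w (yRw ∧ zRw)).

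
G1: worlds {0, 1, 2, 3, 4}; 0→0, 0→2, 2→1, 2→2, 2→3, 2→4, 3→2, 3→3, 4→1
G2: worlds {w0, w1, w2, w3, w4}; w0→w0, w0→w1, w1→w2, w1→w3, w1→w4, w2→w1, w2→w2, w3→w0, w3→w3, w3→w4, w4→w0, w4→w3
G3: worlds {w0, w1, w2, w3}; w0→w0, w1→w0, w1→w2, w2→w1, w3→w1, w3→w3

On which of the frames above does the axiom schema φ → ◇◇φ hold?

Frame correspondent (Sahlqvist): ∀x ∃w (x = w ∧ xR²w) — i.e. a generalized confluence (Geach) condition.
G1: fails — at 1 but no w with 1=w and 1R²w.
G2: satisfies the condition.
G3: satisfies the condition.

G2, G3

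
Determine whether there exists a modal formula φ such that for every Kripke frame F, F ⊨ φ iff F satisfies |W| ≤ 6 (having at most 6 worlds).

If a class were modally definable it would be closed under disjoint unions (Goldblatt–Thomason).
Any modal formula valid on each of 7 disjoint one-world frames is valid on their disjoint union (validity is preserved under disjoint unions). Each one-world frame has |W|=1≤6, but the union has |W|=7.
Hence having at most 6 worlds is not modally definable.

Not definable by any modal formula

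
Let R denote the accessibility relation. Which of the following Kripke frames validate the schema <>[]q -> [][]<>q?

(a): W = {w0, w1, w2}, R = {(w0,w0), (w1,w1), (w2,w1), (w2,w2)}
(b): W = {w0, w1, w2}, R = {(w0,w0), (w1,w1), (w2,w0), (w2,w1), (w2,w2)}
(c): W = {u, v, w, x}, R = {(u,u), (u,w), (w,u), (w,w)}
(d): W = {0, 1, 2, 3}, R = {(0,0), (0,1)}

This is the axiom for a generalized confluence (Geach) condition; its first-order frame correspondent is forall x forall y forall z ((xRy & x R^2 z) -> exists w (yRw & zRw)).
(a): condition met.
(b): fails — w2Rw0, w2R²w1 but no w with w0Rw and w1Rw.
(c): condition met.
(d): fails — 0R0, 0R²1 but no w with 0Rw and 1Rw.
Valid on: (a), (c).

(a), (c)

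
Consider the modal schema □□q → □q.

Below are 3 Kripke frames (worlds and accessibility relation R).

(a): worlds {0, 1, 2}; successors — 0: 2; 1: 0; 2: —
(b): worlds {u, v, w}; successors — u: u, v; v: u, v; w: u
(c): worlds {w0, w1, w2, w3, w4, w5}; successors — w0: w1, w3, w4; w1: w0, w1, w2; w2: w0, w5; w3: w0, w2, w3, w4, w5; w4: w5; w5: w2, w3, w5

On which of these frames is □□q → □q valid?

The schema corresponds to density: ∀x ∀y (Rxy → ∃z (Rxz ∧ Rzy)).
(a): fails — R10 but no z with R1z and Rz0.
(b): satisfies the condition.
(c): fails — Rw2w0 but no z with Rw2z and Rzw0.

(b)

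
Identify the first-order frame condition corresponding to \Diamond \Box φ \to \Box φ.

This is a form of the 5 axiom.
Its frame correspondent is the Euclidean property — \forall x \forall y \forall z (Rxy \wedge Rxz \to Ryz).

The Euclidean property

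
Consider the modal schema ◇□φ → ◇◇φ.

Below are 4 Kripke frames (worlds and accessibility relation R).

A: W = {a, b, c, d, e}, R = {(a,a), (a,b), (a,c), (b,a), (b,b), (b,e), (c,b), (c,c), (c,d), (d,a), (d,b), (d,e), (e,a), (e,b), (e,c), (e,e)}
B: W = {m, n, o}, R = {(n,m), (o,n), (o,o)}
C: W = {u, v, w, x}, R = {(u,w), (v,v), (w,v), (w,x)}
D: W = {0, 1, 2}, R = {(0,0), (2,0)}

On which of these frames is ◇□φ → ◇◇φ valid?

The schema corresponds to a generalized confluence (Geach) condition: ∀x ∀y (xRy → ∃w (yRw ∧ xR²w)).
A: ✓.
B: fails — nRm but no w with mRw and nR²w.
C: fails — wRx but no t with xRt and wR²t.
D: ✓.
Valid on: A, D.

A, D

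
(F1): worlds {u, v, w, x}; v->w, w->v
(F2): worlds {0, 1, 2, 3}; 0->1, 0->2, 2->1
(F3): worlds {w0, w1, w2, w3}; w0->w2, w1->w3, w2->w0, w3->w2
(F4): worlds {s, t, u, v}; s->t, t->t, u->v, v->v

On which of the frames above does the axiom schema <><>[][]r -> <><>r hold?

This is the axiom for a generalized confluence (Geach) condition; its first-order frame correspondent is forall x forall y (x R^2 y -> exists w (y R^2 w & x R^2 w)).
(F1): condition met.
(F2): fails — 0R²1 but no w with 1R²w and 0R²w.
(F3): condition met.
(F4): condition met.

(F1), (F3), (F4)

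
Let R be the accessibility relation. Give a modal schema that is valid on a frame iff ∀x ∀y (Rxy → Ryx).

The condition is symmetry. The B schema p → □◇p defines it.

p → □◇p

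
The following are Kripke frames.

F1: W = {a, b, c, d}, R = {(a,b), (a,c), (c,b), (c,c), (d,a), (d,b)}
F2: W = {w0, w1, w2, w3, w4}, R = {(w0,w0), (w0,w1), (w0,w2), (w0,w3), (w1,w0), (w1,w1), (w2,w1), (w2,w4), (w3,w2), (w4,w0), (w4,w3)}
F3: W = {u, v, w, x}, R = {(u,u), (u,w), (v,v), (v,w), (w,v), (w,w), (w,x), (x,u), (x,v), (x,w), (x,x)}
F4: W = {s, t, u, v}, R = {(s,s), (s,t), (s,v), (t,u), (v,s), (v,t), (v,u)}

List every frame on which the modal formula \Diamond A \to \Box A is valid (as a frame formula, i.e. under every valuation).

This is the axiom for partial functionality; its first-order frame correspondent is \forall x \forall y \forall z (Rxy \wedge Rxz \to y = z).
F1: fails — a sees both b and c.
F2: fails — w0 sees both w0 and w1.
F3: fails — u sees both u and w.
F4: fails — s sees both s and t.

none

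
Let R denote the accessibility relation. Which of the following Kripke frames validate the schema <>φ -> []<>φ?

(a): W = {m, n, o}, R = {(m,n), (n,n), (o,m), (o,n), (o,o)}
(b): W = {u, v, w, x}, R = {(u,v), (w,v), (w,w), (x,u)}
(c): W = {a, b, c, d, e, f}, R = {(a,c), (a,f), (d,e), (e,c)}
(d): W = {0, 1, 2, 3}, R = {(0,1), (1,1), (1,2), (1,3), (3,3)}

none

Frame correspondent (Sahlqvist): forall x forall y forall z (Rxy & Rxz -> Ryz) — i.e. the Euclidean property.
(a): fails — Rom and Rom but not Rmm.
(b): fails — Ruv and Ruv but not Rvv.
(c): fails — Rac and Rac but not Rcc.
(d): fails — R12 and R12 but not R22.
Valid on no frame.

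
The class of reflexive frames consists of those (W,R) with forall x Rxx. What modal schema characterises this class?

□p → p

The condition is reflexivity. The T schema □p → p defines it.
Suppose □p→p is valid. At any x set V(p)={w : Rxw}. Then □p holds at x, so p holds at x, i.e. Rxx.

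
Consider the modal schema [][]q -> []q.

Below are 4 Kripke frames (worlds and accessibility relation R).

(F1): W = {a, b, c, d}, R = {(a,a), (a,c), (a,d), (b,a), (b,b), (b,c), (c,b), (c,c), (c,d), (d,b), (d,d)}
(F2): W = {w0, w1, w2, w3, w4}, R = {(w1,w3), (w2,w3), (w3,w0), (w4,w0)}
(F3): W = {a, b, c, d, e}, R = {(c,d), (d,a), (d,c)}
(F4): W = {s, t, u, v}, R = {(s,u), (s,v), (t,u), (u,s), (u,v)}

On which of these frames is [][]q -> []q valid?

The schema corresponds to density: forall x forall y (Rxy -> exists z (Rxz & Rzy)).
(F1): holds.
(F2): fails — Rw4w0 but no z with Rw4z and Rzw0.
(F3): fails — Rdc but no z with Rdz and Rzc.
(F4): fails — Rus but no z with Ruz and Rzs.

(F1)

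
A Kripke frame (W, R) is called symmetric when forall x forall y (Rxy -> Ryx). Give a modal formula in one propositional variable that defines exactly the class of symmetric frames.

q → □◇q

A defining formula is q → □◇q (the B axiom).
Suppose q→□◇q is valid. Take Rxy and set V(q)={x}. Then q at x, so □◇q at x, so ◇q at y, so some z with Ryz has q; z=x, i.e. Ryx.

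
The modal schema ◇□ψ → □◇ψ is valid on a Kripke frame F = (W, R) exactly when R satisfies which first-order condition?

This is the .2 axiom.
Its frame correspondent is convergence — ∀x ∀y ∀z (Rxy ∧ Rxz → ∃w (Ryw ∧ Rzw)).

Convergence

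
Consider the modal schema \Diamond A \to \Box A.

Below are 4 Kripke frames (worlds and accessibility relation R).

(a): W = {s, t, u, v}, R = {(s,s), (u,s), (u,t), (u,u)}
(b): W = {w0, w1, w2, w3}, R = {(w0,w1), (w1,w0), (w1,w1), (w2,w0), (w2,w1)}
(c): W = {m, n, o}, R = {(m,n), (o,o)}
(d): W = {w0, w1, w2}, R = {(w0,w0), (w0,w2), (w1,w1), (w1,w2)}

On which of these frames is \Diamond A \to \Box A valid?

Frame correspondent (Sahlqvist): \forall x \forall y \forall z (Rxy \wedge Rxz \to y = z) — i.e. partial functionality.
(a): fails — u sees both s and t.
(b): fails — w1 sees both w0 and w1.
(c): holds.
(d): fails — w0 sees both w0 and w2.

(c)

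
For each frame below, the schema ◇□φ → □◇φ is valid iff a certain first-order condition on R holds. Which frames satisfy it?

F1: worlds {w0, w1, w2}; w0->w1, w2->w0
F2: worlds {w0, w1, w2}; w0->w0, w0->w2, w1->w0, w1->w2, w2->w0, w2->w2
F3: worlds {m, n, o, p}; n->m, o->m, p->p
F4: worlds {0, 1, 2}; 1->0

F2

The schema corresponds to convergence: ∀x ∀y ∀z (Rxy ∧ Rxz → ∃w (Ryw ∧ Rzw)).
F1: fails — Rw0w1 and Rw0w1 but w1 and w1 have no common successor.
F2: condition met.
F3: fails — Rnm and Rnm but m and m have no common successor.
F4: fails — R10 and R10 but 0 and 0 have no common successor.
Valid on: F2.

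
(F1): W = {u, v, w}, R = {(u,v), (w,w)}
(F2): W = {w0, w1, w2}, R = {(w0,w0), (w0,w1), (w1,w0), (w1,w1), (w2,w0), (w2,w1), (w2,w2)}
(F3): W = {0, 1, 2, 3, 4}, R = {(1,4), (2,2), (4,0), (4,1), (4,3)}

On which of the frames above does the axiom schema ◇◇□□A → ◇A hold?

(F1), (F2)

This is the axiom for a generalized confluence (Geach) condition; its first-order frame correspondent is ∀x ∀y (xR²y → ∃w (yR²w ∧ xRw)).
(F1): holds.
(F2): holds.
(F3): fails — 1R²0 but no w with 0R²w and 1Rw.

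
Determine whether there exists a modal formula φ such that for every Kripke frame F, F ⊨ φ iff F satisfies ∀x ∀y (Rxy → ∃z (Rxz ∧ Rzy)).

The condition is density. A defining modal formula is □□p → □p.
Suppose □□p→□p is valid. Take Rxy and set V(p)={w : xR²w}. Then □□p at x, so □p at x, so p at y, i.e. ∃z(Rxz∧Rzy).

Yes — defined by □□p → □p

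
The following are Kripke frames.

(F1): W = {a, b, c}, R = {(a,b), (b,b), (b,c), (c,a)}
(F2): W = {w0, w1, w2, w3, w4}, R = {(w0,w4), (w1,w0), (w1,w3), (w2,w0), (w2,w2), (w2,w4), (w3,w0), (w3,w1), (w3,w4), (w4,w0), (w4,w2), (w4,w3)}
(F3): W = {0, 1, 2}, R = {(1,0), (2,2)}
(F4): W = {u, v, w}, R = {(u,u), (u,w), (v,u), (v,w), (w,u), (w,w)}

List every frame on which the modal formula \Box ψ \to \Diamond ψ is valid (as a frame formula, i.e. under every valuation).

(F1), (F2), (F4)

This is the axiom for seriality; its first-order frame correspondent is \forall x \exists y Rxy.
(F1): satisfies the condition.
(F2): satisfies the condition.
(F3): fails — world 0 has no successor.
(F4): satisfies the condition.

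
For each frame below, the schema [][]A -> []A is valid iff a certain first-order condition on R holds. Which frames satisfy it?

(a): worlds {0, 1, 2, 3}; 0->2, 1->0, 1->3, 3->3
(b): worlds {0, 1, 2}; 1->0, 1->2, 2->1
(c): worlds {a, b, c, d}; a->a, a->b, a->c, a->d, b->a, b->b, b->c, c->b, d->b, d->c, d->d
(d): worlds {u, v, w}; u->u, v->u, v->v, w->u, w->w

(c), (d)

The schema corresponds to density: forall x forall y (Rxy -> exists z (Rxz & Rzy)).
(a): fails — R10 but no z with R1z and Rz0.
(b): fails — R12 but no z with R1z and Rz2.
(c): satisfies the condition.
(d): satisfies the condition.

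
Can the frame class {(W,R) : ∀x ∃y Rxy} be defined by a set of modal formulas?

Yes, by □q → ◇q

This is a Sahlqvist condition; the D axiom □q → ◇q defines it.
Suppose □q→◇q is valid. At any x set V(q)=W. Then □q at x, so ◇q at x, so x has a successor.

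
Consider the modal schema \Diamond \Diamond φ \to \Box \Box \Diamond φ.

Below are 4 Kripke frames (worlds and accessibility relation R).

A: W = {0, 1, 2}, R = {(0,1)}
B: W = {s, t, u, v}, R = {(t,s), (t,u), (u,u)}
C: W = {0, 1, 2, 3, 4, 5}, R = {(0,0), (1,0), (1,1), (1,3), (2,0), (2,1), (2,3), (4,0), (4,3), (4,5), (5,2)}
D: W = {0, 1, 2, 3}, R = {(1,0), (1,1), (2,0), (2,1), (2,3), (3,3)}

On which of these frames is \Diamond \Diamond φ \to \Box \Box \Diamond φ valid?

A, B

Frame correspondent (Sahlqvist): \forall x \forall y \forall z ((x R^2 y \wedge x R^2 z) \to \exists w (y = w \wedge zRw)) — i.e. a generalized confluence (Geach) condition.
A: satisfies the condition.
B: satisfies the condition.
C: fails — 1R²0, 1R²3 but no w with 0=w and 3Rw.
D: fails — 1R²0, 1R²0 but no w with 0=w and 0Rw.
Valid on: A, B.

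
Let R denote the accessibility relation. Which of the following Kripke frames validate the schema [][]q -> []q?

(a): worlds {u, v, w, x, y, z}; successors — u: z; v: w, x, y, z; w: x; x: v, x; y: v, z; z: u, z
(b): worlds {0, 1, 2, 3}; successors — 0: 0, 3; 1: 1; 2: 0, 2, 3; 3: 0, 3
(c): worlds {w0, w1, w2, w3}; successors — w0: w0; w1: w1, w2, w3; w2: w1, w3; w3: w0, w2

This is the axiom for density; its first-order frame correspondent is forall x forall y (Rxy -> exists z (Rxz & Rzy)).
(a): fails — Rvw but no t with Rvt and Rtw.
(b): condition met.
(c): fails — Rw3w2 but no z with Rw3z and Rzw2.

(b)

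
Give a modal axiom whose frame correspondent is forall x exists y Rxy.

□ψ → ◇ψ

This is seriality; the standard corresponding axiom is D: □ψ → ◇ψ.
Suppose □ψ→◇ψ is valid. At any x set V(ψ)=W. Then □ψ at x, so ◇ψ at x, so x has a successor.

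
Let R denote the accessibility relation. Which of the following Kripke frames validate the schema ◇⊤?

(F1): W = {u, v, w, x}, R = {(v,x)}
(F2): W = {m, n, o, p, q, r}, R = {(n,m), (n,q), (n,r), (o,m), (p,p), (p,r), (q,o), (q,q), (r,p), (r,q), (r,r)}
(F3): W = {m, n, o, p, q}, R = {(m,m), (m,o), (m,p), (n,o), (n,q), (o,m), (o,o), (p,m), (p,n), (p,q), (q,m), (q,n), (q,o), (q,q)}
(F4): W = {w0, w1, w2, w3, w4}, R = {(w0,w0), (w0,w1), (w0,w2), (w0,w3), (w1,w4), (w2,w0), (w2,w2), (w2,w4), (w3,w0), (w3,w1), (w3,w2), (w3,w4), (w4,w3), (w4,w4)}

(F3), (F4)

This is the axiom for seriality; its first-order frame correspondent is ∀x ∃y Rxy.
(F1): fails — world u has no successor.
(F2): fails — world m has no successor.
(F3): condition met.
(F4): condition met.
Valid on: (F3), (F4).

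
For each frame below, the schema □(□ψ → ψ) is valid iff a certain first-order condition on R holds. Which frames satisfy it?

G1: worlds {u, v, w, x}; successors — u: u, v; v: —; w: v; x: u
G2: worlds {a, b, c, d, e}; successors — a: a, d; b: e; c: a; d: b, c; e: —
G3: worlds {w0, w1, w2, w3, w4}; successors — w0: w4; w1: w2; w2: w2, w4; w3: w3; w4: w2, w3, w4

This is the axiom for shift-reflexivity; its first-order frame correspondent is ∀x ∀y (Rxy → Ryy).
G1: fails — Ruv but not Rvv.
G2: fails — Rdc but not Rcc.
G3: condition met.
Valid on: G3.

G3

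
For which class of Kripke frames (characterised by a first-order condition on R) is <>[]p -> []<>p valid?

convergence

This schema is the .2 axiom.
Its frame correspondent is convergence — forall x forall y forall z (Rxy & Rxz -> exists w (Ryw & Rzw)).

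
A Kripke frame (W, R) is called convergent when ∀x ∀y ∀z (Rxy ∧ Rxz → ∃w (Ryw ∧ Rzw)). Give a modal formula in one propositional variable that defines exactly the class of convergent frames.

This is convergence; the standard corresponding axiom is .2: ◇□q → □◇q.
Suppose ◇□q→□◇q is valid. Take Rxy, Rxz and set V(q)={w : Ryw}. Then □q at y so ◇□q at x, so □◇q at x, so ◇q at z, giving w with Rzw and Ryw.

◇□q → □◇q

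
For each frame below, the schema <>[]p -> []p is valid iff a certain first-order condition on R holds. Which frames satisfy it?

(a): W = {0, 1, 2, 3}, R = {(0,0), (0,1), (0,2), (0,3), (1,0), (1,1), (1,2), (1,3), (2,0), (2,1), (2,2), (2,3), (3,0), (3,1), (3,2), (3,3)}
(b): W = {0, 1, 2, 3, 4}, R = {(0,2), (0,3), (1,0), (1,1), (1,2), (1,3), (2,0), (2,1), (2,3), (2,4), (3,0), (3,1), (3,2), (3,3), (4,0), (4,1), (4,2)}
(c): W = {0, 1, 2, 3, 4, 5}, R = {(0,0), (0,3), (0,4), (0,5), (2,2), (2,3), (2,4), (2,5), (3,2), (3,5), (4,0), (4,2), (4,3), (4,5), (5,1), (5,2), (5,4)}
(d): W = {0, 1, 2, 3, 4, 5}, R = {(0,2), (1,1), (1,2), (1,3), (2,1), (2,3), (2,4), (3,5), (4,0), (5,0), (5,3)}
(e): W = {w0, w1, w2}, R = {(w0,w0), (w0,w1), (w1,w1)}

The schema corresponds to the Euclidean property: forall x forall y forall z (Rxy & Rxz -> Ryz).
(a): ✓.
(b): fails — R02 and R02 but not R22.
(c): fails — R04 and R04 but not R44.
(d): fails — R02 and R02 but not R22.
(e): fails — Rw0w1 and Rw0w0 but not Rw1w0.

(a)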